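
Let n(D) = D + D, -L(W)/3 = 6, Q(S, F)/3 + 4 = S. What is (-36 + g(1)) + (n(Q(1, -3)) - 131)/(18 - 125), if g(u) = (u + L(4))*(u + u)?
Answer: -7341/107 ≈ -68.607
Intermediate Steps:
Q(S, F) = -12 + 3*S
L(W) = -18 (L(W) = -3*6 = -18)
n(D) = 2*D
g(u) = 2*u*(-18 + u) (g(u) = (u - 18)*(u + u) = (-18 + u)*(2*u) = 2*u*(-18 + u))
(-36 + g(1)) + (n(Q(1, -3)) - 131)/(18 - 125) = (-36 + 2*1*(-18 + 1)) + (2*(-12 + 3*1) - 131)/(18 - 125) = (-36 + 2*1*(-17)) + (2*(-12 + 3) - 131)/(-107) = (-36 - 34) + (2*(-9) - 131)*(-1/107) = -70 + (-18 - 131)*(-1/107) = -70 - 149*(-1/107) = -70 + 149/107 = -7341/107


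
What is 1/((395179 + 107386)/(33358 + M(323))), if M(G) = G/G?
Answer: 33359/502565 ≈ 0.066378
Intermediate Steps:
M(G) = 1
1/((395179 + 107386)/(33358 + M(323))) = 1/((395179 + 107386)/(33358 + 1)) = 1/(502565/33359) = 33359/502565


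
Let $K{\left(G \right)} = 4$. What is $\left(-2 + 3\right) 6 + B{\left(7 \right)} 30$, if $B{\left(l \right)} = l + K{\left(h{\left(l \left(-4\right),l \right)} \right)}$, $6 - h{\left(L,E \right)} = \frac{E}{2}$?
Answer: $336$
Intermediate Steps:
$h{\left(L,E \right)} = 6 - \frac{E}{2}$
$B{\left(l \right)} = 4 + l$ ($B{\left(l \right)} = l + 4 = 4 + l$)
$\left(-2 + 3\right) 6 + B{\left(7 \right)} 30 = \left(-2 + 3\right) 6 + \left(4 + 7\right) 30 = 1 \cdot 6 + 11 \cdot 30 = 6 + 330 = 336$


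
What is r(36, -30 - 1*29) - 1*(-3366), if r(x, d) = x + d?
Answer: 3343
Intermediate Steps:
r(x, d) = d + x
r(36, -30 - 1*29) - 1*(-3366) = ((-30 - 1*29) + 36) - 1*(-3366) = ((-30 - 29) + 36) + 3366 = (-59 + 36) + 3366 = -23 + 3366 = 3343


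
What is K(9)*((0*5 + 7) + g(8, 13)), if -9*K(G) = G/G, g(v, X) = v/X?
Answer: -11/13 ≈ -0.84615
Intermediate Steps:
K(G) = -⅑ (K(G) = -G/(9*G) = -⅑*1 = -⅑)
K(9)*((0*5 + 7) + g(8, 13)) = -((0*5 + 7) + 8/13)/9 = -((0 + 7) + 8*(1/13))/9 = -(7 + 8/13)/9 = -⅑*99/13 = -11/13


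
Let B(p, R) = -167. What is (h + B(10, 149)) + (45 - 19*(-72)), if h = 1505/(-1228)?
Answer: 1528583/1228 ≈ 1244.8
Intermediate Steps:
h = -1505/1228 (h = 1505*(-1/1228) = -1505/1228 ≈ -1.2256)
(h + B(10, 149)) + (45 - 19*(-72)) = (-1505/1228 - 167) + (45 - 19*(-72)) = -206581/1228 + (45 + 1368) = -206581/1228 + 1413 = 1528583/1228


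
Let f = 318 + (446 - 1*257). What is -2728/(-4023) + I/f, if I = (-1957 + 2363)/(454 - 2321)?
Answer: 860202298/1269349029 ≈ 0.67767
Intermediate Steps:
f = 507 (f = 318 + (446 - 257) = 318 + 189 = 507)
I = -406/1867 (I = 406/(-1867) = 406*(-1/1867) = -406/1867 ≈ -0.21746)
-2728/(-4023) + I/f = -2728/(-4023) - 406/1867/507 = -2728*(-1/4023) - 406/1867*1/507 = 2728/4023 - 406/946569 = 860202298/1269349029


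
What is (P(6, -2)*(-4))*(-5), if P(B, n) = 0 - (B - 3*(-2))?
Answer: -240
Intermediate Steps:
P(B, n) = -6 - B (P(B, n) = 0 - (B - 1*(-6)) = 0 - (B + 6) = 0 - (6 + B) = 0 + (-6 - B) = -6 - B)
(P(6, -2)*(-4))*(-5) = ((-6 - 1*6)*(-4))*(-5) = ((-6 - 6)*(-4))*(-5) = -12*(-4)*(-5) = 48*(-5) = -240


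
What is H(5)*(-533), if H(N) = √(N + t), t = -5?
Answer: 0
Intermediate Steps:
H(N) = √(-5 + N) (H(N) = √(N - 5) = √(-5 + N))
H(5)*(-533) = √(-5 + 5)*(-533) = √0*(-533) = 0*(-533) = 0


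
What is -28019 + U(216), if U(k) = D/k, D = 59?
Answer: -6052045/216 ≈ -28019.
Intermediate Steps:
U(k) = 59/k
-28019 + U(216) = -28019 + 59/216 = -6052045/216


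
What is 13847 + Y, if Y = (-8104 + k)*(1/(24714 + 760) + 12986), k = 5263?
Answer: -939465303487/25474 ≈ -3.6879e+7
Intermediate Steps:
Y = -939818041965/25474 (Y = (-8104 + 5263)*(1/(24714 + 760) + 12986) = -2841*(1/25474 + 12986) = -2841*330805365/25474 = -939818041965/25474 ≈ -3.6893e+7)
13847 + Y = 13847 - 939818041965/25474 = -939465303487/25474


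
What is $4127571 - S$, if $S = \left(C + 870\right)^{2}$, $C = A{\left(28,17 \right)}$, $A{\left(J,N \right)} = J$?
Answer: $3321167$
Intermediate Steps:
$C = 28$
$S = 806404$ ($S = \left(28 + 870\right)^{2} = 898^{2} = 806404$)
$4127571 - S = 4127571 - 806404 = 3321167$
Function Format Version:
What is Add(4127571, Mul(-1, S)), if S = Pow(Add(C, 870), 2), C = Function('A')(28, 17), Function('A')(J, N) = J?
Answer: 3321167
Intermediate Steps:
C = 28
S = 806404 (S = Pow(Add(28, 870), 2) = Pow(898, 2) = 806404)
Add(4127571, Mul(-1, S)) = Add(4127571, Mul(-1, 806404)) = Add(4127571, -806404) = 3321167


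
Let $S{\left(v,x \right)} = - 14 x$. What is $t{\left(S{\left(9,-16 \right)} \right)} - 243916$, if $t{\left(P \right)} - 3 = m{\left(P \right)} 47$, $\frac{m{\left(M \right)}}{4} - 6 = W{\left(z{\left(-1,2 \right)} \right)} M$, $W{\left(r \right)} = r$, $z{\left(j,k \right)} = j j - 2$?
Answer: $-284897$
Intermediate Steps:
$z{\left(j,k \right)} = -2 + j^{2}$ ($z{\left(j,k \right)} = j^{2} - 2 = -2 + j^{2}$)
$m{\left(M \right)} = 24 - 4 M$ ($m{\left(M \right)} = 24 + 4 \left(-2 + \left(-1\right)^{2}\right) M = 24 + 4 \left(-2 + 1\right) M = 24 + 4 \left(- M\right) = 24 - 4 M$)
$t{\left(P \right)} = 1131 - 188 P$ ($t{\left(P \right)} = 3 + \left(24 - 4 P\right) 47 = 3 - \left(-1128 + 188 P\right) = 1131 - 188 P$)
$t{\left(S{\left(9,-16 \right)} \right)} - 243916 = \left(1131 - 188 \left(\left(-14\right) \left(-16\right)\right)\right) - 243916 = \left(1131 - 42112\right) - 243916 = -40981 - 243916 = -284897$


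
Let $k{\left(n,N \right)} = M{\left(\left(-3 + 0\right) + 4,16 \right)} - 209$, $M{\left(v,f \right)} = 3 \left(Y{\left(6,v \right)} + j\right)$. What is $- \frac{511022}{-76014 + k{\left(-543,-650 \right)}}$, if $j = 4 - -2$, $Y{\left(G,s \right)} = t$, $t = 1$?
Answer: $\frac{255511}{38101} \approx 6.7061$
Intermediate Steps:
$Y{\left(G,s \right)} = 1$
$j = 6$ ($j = 4 + 2 = 6$)
$M{\left(v,f \right)} = 21$ ($M{\left(v,f \right)} = 3 \left(1 + 6\right) = 3 \cdot 7 = 21$)
$k{\left(n,N \right)} = -188$ ($k{\left(n,N \right)} = 21 - 209 = -188$)
$- \frac{511022}{-76014 + k{\left(-543,-650 \right)}} = - \frac{511022}{-76014 - 188} = - \frac{511022}{-76202} = \left(-511022\right) \left(- \frac{1}{76202}\right) = \frac{255511}{38101}$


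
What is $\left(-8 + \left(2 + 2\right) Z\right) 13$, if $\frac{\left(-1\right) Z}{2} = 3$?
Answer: $-416$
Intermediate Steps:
$Z = -6$ ($Z = \left(-2\right) 3 = -6$)
$\left(-8 + \left(2 + 2\right) Z\right) 13 = \left(-8 + \left(2 + 2\right) \left(-6\right)\right) 13 = \left(-8 + 4 \left(-6\right)\right) 13 = \left(-8 - 24\right) 13 = \left(-32\right) 13 = -416$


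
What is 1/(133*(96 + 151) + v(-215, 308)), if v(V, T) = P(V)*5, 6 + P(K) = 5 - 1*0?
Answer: 1/32846 ≈ 3.0445e-5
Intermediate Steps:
P(K) = -1 (P(K) = -6 + (5 - 1*0) = -6 + (5 + 0) = -6 + 5 = -1)
v(V, T) = -5 (v(V, T) = -1*5 = -5)
1/(133*(96 + 151) + v(-215, 308)) = 1/(133*(96 + 151) - 5) = 1/(133*247 - 5) = 1/(32851 - 5) = 1/32846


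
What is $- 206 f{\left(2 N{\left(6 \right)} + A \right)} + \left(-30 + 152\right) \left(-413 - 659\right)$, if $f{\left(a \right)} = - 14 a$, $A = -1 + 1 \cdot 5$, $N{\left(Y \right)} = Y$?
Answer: $-84640$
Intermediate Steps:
$A = 4$ ($A = -1 + 5 = 4$)
$- 206 f{\left(2 N{\left(6 \right)} + A \right)} + \left(-30 + 152\right) \left(-413 - 659\right) = - 206 \left(- 14 \left(2 \cdot 6 + 4\right)\right) + \left(-30 + 152\right) \left(-413 - 659\right) = - 206 \left(- 14 \left(12 + 4\right)\right) + 122 \left(-1072\right) = - 206 \left(\left(-14\right) 16\right) - 130784 = \left(-206\right) \left(-224\right) - 130784 = 46144 - 130784 = -84640$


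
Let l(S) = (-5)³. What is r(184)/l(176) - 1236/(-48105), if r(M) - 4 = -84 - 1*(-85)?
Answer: -1147/80175 ≈ -0.014306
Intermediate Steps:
r(M) = 5 (r(M) = 4 + (-84 - 1*(-85)) = 4 + (-84 + 85) = 4 + 1 = 5)
l(S) = -125
r(184)/l(176) - 1236/(-48105) = 5/(-125) - 1236/(-48105) = 5*(-1/125) - 1236*(-1/48105) = -1/25 + 412/16035 = -1147/80175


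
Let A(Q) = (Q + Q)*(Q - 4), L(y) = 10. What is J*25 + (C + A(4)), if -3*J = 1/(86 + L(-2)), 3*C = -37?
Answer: -3577/288 ≈ -12.420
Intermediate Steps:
C = -37/3 (C = (⅓)*(-37) = -37/3 ≈ -12.333)
J = -1/288 (J = -1/(3*(86 + 10)) = -⅓/96 = -⅓*1/96 = -1/288 ≈ -0.0034722)
A(Q) = 2*Q*(-4 + Q) (A(Q) = (2*Q)*(-4 + Q) = 2*Q*(-4 + Q))
J*25 + (C + A(4)) = -1/288*25 + (-37/3 + 2*4*(-4 + 4)) = -25/288 + (-37/3 + 2*4*0) = -25/288 + (-37/3 + 0) = -25/288 - 37/3 = -3577/288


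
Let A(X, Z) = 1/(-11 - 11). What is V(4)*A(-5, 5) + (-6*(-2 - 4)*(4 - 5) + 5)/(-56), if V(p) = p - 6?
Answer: 397/616 ≈ 0.64448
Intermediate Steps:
V(p) = -6 + p
A(X, Z) = -1/22 (A(X, Z) = 1/(-22) = -1/22)
V(4)*A(-5, 5) + (-6*(-2 - 4)*(4 - 5) + 5)/(-56) = (-6 + 4)*(-1/22) + (-6*(-2 - 4)*(4 - 5) + 5)/(-56) = -2*(-1/22) + (-(-36)*(-1) + 5)*(-1/56) = 1/11 + (-6*6 + 5)*(-1/56) = 1/11 + (-36 + 5)*(-1/56) = 1/11 - 31*(-1/56) = 1/11 + 31/56 = 397/616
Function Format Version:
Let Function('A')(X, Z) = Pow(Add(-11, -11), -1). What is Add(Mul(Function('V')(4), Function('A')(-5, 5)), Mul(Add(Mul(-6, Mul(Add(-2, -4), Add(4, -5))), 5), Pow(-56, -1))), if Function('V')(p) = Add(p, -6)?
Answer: Rational(397, 616) ≈ 0.64448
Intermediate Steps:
Function('V')(p) = Add(-6, p)
Function('A')(X, Z) = Rational(-1, 22) (Function('A')(X, Z) = Pow(-22, -1) = Rational(-1, 22))
Add(Mul(Function('V')(4), Function('A')(-5, 5)), Mul(Add(Mul(-6, Mul(Add(-2, -4), Add(4, -5))), 5), Pow(-56, -1))) = Add(Mul(Add(-6, 4), Rational(-1, 22)), Mul(Add(Mul(-6, Mul(Add(-2, -4), Add(4, -5))), 5), Pow(-56, -1))) = Add(Mul(-2, Rational(-1, 22)), Mul(Add(Mul(-6, Mul(-6, -1)), 5), Rational(-1, 56))) = Add(Rational(1, 11), Mul(Add(Mul(-6, 6), 5), Rational(-1, 56))) = Add(Rational(1, 11), Mul(Add(-36, 5), Rational(-1, 56))) = Add(Rational(1, 11), Mul(-31, Rational(-1, 56))) = Add(Rational(1, 11), Rational(31, 56)) = Rational(397, 616)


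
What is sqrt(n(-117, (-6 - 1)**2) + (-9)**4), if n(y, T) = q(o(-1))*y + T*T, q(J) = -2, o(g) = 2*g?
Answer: 22*sqrt(19) ≈ 95.896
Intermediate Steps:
n(y, T) = T**2 - 2*y (n(y, T) = -2*y + T*T = -2*y + T**2 = T**2 - 2*y)
sqrt(n(-117, (-6 - 1)**2) + (-9)**4) = sqrt((((-6 - 1)**2)**2 - 2*(-117)) + (-9)**4) = sqrt((((-7)**2)**2 + 234) + 6561) = sqrt((49**2 + 234) + 6561) = sqrt((2401 + 234) + 6561) = sqrt(2635 + 6561) = sqrt(9196) = 22*sqrt(19)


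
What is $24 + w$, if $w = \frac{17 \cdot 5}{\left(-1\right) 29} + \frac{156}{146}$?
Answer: $\frac{46865}{2117} \approx 22.137$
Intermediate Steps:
$w = - \frac{3943}{2117}$ ($w = \frac{85}{-29} + 156 \cdot \frac{1}{146} = 85 \left(- \frac{1}{29}\right) + \frac{78}{73} = - \frac{85}{29} + \frac{78}{73} = - \frac{3943}{2117} \approx -1.8625$)
$24 + w = 24 - \frac{3943}{2117} = \frac{46865}{2117}$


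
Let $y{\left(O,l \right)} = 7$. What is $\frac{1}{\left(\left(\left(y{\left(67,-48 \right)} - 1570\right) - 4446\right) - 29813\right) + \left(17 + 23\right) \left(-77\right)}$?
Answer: $- \frac{1}{38902} \approx -2.5706 \cdot 10^{-5}$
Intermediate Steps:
$\frac{1}{\left(\left(\left(y{\left(67,-48 \right)} - 1570\right) - 4446\right) - 29813\right) + \left(17 + 23\right) \left(-77\right)} = \frac{1}{\left(\left(\left(7 - 1570\right) - 4446\right) - 29813\right) + \left(17 + 23\right) \left(-77\right)} = \frac{1}{\left(\left(-1563 - 4446\right) - 29813\right) + 40 \left(-77\right)} = \frac{1}{\left(-6009 - 29813\right) - 3080} = \frac{1}{-35822 - 3080} = \frac{1}{-38902} = - \frac{1}{38902}$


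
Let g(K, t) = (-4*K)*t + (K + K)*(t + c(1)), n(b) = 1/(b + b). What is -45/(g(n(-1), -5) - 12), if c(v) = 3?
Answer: 9/4 ≈ 2.2500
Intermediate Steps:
n(b) = 1/(2*b)
g(K, t) = -4*K*t + 2*K*(3 + t) (g(K, t) = (-4*K)*t + (K + K)*(t + 3) = -4*K*t + (2*K)*(3 + t) = -4*K*t + 2*K*(3 + t))
-45/(g(n(-1), -5) - 12) = -45/(2*((½)/(-1))*(3 - 1*(-5)) - 12) = -45/(2*((½)*(-1))*(3 + 5) - 12) = -45/(2*(-½)*8 - 12) = -45/(-8 - 12) = -45/(-20) = -1/20*(-45) = 9/4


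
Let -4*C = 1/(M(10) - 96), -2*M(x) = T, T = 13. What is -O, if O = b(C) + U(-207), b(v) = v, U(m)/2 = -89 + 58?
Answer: 25419/410 ≈ 61.998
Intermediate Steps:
U(m) = -62 (U(m) = 2*(-89 + 58) = 2*(-31) = -62)
M(x) = -13/2 (M(x) = -½*13 = -13/2)
C = 1/410 (C = -1/(4*(-13/2 - 96)) = -1/(4*(-205/2)) = -¼*(-2/205) = 1/410 ≈ 0.0024390)
O = -25419/410 (O = 1/410 - 62 = -25419/410 ≈ -61.998)
-O = -1*(-25419/410) = 25419/410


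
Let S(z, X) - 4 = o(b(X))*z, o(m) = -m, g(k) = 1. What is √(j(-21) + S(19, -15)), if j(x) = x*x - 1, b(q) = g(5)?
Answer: 5*√17 ≈ 20.616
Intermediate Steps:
b(q) = 1
S(z, X) = 4 - z (S(z, X) = 4 + (-1*1)*z = 4 - z)
j(x) = -1 + x² (j(x) = x² - 1 = -1 + x²)
√(j(-21) + S(19, -15)) = √((-1 + (-21)²) + (4 - 1*19)) = √((-1 + 441) + (4 - 19)) = √(440 - 15) = √425 = 5*√17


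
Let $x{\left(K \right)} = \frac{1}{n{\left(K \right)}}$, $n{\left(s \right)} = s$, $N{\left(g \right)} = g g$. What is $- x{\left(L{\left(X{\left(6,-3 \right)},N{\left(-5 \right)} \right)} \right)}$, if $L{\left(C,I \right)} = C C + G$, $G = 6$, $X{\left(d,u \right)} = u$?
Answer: $- \frac{1}{15} \approx -0.066667$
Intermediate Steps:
$N{\left(g \right)} = g^{2}$
$L{\left(C,I \right)} = 6 + C^{2}$ ($L{\left(C,I \right)} = C C + 6 = C^{2} + 6 = 6 + C^{2}$)
$x{\left(K \right)} = \frac{1}{K}$
$- x{\left(L{\left(X{\left(6,-3 \right)},N{\left(-5 \right)} \right)} \right)} = - \frac{1}{6 + \left(-3\right)^{2}} = - \frac{1}{6 + 9} = - \frac{1}{15}$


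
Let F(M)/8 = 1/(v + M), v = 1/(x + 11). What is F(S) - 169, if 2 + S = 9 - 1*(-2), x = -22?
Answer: -8237/49 ≈ -168.10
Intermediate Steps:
v = -1/11 (v = 1/(-22 + 11) = 1/(-11) = -1/11 ≈ -0.090909)
S = 9 (S = -2 + (9 - 1*(-2)) = -2 + (9 + 2) = -2 + 11 = 9)
F(M) = 8/(-1/11 + M)
F(S) - 169 = 88/(-1 + 11*9) - 169 = 88/(-1 + 99) - 169 = 88/98 - 169 = 88*(1/98) - 169 = 44/49 - 169 = -8237/49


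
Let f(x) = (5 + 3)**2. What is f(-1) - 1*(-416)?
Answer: 480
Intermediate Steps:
f(x) = 64 (f(x) = 8**2 = 64)
f(-1) - 1*(-416) = 64 - 1*(-416) = 64 + 416 = 480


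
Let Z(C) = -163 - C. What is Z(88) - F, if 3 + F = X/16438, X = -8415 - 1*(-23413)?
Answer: -2045811/8219 ≈ -248.91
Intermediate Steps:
X = 14998 (X = -8415 + 23413 = 14998)
F = -17158/8219 (F = -3 + 14998/16438 = -3 + 14998*(1/16438) = -3 + 7499/8219 = -17158/8219 ≈ -2.0876)
Z(88) - F = (-163 - 1*88) - 1*(-17158/8219) = (-163 - 88) + 17158/8219 = -251 + 17158/8219 = -2045811/8219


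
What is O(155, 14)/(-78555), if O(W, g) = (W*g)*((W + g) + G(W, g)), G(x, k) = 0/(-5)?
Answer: -73346/15711 ≈ -4.6684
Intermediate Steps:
G(x, k) = 0 (G(x, k) = 0*(-1/5) = 0)
O(W, g) = W*g*(W + g) (O(W, g) = (W*g)*((W + g) + 0) = (W*g)*(W + g) = W*g*(W + g))
O(155, 14)/(-78555) = (155*14*(155 + 14))/(-78555) = (155*14*169)*(-1/78555) = 366730*(-1/78555) = -73346/15711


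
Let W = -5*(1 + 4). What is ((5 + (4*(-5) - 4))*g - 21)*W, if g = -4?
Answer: -1375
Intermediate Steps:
W = -25 (W = -5*5 = -25)
((5 + (4*(-5) - 4))*g - 21)*W = ((5 + (4*(-5) - 4))*(-4) - 21)*(-25) = ((5 + (-20 - 4))*(-4) - 21)*(-25) = ((5 - 24)*(-4) - 21)*(-25) = (-19*(-4) - 21)*(-25) = (76 - 21)*(-25) = 55*(-25) = -1375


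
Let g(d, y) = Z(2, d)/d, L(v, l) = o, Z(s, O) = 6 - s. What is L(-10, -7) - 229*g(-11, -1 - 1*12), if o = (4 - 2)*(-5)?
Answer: 806/11 ≈ 73.273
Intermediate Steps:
o = -10 (o = 2*(-5) = -10)
L(v, l) = -10
g(d, y) = 4/d (g(d, y) = (6 - 1*2)/d = (6 - 2)/d = 4/d)
L(-10, -7) - 229*g(-11, -1 - 1*12) = -10 - 916/(-11) = -10 - 916*(-1)/11 = -10 - 229*(-4/11) = -10 + 916/11 = 806/11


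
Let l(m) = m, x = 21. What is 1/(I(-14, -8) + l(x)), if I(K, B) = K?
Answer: ⅐ ≈ 0.14286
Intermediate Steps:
1/(I(-14, -8) + l(x)) = 1/(-14 + 21) = 1/7 = ⅐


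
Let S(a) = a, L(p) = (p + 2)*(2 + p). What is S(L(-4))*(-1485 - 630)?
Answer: -8460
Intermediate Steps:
L(p) = (2 + p)² (L(p) = (2 + p)*(2 + p) = (2 + p)²)
S(L(-4))*(-1485 - 630) = (2 - 4)²*(-1485 - 630) = (-2)²*(-2115) = 4*(-2115) = -8460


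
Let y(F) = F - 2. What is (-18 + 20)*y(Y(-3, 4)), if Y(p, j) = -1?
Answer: -6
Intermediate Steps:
y(F) = -2 + F
(-18 + 20)*y(Y(-3, 4)) = (-18 + 20)*(-2 - 1) = 2*(-3) = -6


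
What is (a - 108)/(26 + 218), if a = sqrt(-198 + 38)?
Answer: -27/61 + I*sqrt(10)/61 ≈ -0.44262 + 0.051841*I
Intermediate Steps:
a = 4*I*sqrt(10) (a = sqrt(-160) = 4*I*sqrt(10) ≈ 12.649*I)
(a - 108)/(26 + 218) = (4*I*sqrt(10) - 108)/(26 + 218) = (-108 + 4*I*sqrt(10))/244 = (-108 + 4*I*sqrt(10))*(1/244) = -27/61 + I*sqrt(10)/61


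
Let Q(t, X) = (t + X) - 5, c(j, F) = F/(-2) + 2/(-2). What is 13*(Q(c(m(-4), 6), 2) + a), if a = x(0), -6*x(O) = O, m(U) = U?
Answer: -91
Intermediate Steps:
x(O) = -O/6
c(j, F) = -1 - F/2 (c(j, F) = F*(-1/2) + 2*(-1/2) = -F/2 - 1 = -1 - F/2)
Q(t, X) = -5 + X + t (Q(t, X) = (X + t) - 5 = -5 + X + t)
a = 0 (a = -1/6*0 = 0)
13*(Q(c(m(-4), 6), 2) + a) = 13*((-5 + 2 + (-1 - 1/2*6)) + 0) = 13*((-5 + 2 + (-1 - 3)) + 0) = 13*((-5 + 2 - 4) + 0) = 13*(-7 + 0) = 13*(-7) = -91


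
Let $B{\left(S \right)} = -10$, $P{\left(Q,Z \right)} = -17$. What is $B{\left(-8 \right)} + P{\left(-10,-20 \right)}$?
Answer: $-27$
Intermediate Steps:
$B{\left(-8 \right)} + P{\left(-10,-20 \right)} = -10 - 17 = -27$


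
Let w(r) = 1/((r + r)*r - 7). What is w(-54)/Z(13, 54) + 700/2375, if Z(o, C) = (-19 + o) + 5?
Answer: 32601/110675 ≈ 0.29457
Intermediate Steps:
Z(o, C) = -14 + o
w(r) = 1/(-7 + 2*r**2) (w(r) = 1/((2*r)*r - 7) = 1/(2*r**2 - 7) = 1/(-7 + 2*r**2))
w(-54)/Z(13, 54) + 700/2375 = 1/((-7 + 2*(-54)**2)*(-14 + 13)) + 700/2375 = 1/((-7 + 2*2916)*(-1)) + 700*(1/2375) = -1/(-7 + 5832) + 28/95 = -1/5825 + 28/95 = 32601/110675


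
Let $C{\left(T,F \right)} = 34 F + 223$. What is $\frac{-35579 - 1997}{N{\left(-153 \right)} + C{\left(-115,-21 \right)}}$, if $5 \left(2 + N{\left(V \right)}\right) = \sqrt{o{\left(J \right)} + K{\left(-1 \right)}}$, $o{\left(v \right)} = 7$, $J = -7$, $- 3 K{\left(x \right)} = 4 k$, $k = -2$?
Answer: $\frac{23954700}{314287} + \frac{93940 \sqrt{87}}{9114323} \approx 76.315$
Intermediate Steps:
$K{\left(x \right)} = \frac{8}{3}$ ($K{\left(x \right)} = - \frac{4 \left(-2\right)}{3} = \left(- \frac{1}{3}\right) \left(-8\right) = \frac{8}{3}$)
$C{\left(T,F \right)} = 223 + 34 F$
$N{\left(V \right)} = -2 + \frac{\sqrt{87}}{15}$ ($N{\left(V \right)} = -2 + \frac{\sqrt{7 + \frac{8}{3}}}{5} = -2 + \frac{\sqrt{\frac{29}{3}}}{5} = -2 + \frac{\frac{1}{3} \sqrt{87}}{5} = -2 + \frac{\sqrt{87}}{15}$)
$\frac{-35579 - 1997}{N{\left(-153 \right)} + C{\left(-115,-21 \right)}} = \frac{-35579 - 1997}{\left(-2 + \frac{\sqrt{87}}{15}\right) + \left(223 + 34 \left(-21\right)\right)} = - \frac{37576}{\left(-2 + \frac{\sqrt{87}}{15}\right) + \left(223 - 714\right)} = - \frac{37576}{\left(-2 + \frac{\sqrt{87}}{15}\right) - 491} = - \frac{37576}{-493 + \frac{\sqrt{87}}{15}}$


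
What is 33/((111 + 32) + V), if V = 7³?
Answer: 11/162 ≈ 0.067901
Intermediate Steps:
V = 343
33/((111 + 32) + V) = 33/((111 + 32) + 343) = 33/(143 + 343) = 33/486 = 33*(1/486) = 11/162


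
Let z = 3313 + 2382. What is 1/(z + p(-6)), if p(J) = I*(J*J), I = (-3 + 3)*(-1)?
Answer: 1/5695 ≈ 0.00017559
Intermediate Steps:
I = 0 (I = 0*(-1) = 0)
p(J) = 0 (p(J) = 0*(J*J) = 0*J² = 0)
z = 5695
1/(z + p(-6)) = 1/(5695 + 0) = 1/5695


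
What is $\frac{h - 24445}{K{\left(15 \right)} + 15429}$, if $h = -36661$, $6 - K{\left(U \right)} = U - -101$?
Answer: $- \frac{61106}{15319} \approx -3.9889$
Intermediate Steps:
$K{\left(U \right)} = -95 - U$ ($K{\left(U \right)} = 6 - \left(U - -101\right) = 6 - \left(U + 101\right) = 6 - \left(101 + U\right) = -95 - U$)
$\frac{h - 24445}{K{\left(15 \right)} + 15429} = \frac{-36661 - 24445}{\left(-95 - 15\right) + 15429} = - \frac{61106}{\left(-95 - 15\right) + 15429} = - \frac{61106}{-110 + 15429} = - \frac{61106}{15319}$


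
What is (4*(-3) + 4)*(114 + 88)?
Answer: -1616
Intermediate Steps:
(4*(-3) + 4)*(114 + 88) = (-12 + 4)*202 = -8*202 = -1616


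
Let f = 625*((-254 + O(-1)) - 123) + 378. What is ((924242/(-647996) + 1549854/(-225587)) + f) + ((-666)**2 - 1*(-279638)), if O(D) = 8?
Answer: 36028760101079903/73089736826 ≈ 4.9294e+5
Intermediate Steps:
f = -230247 (f = 625*((-254 + 8) - 123) + 378 = 625*(-246 - 123) + 378 = 625*(-369) + 378 = -230625 + 378 = -230247)
((924242/(-647996) + 1549854/(-225587)) + f) + ((-666)**2 - 1*(-279638)) = ((924242/(-647996) + 1549854/(-225587)) - 230247) + ((-666)**2 - 1*(-279638)) = ((924242*(-1/647996) + 1549854*(-1/225587)) - 230247) + (443556 + 279638) = ((-462121/323998 - 1549854/225587) - 230247) + 723194 = (-606398086319/73089736826 - 230247) + 723194 = -16829299033062341/73089736826 + 723194 = 36028760101079903/73089736826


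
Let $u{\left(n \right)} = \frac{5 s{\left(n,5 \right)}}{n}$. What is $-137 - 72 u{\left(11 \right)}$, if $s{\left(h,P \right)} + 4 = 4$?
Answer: $-137$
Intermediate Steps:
$s{\left(h,P \right)} = 0$ ($s{\left(h,P \right)} = -4 + 4 = 0$)
$u{\left(n \right)} = 0$ ($u{\left(n \right)} = \frac{5 \cdot 0}{n} = \frac{0}{n} = 0$)
$-137 - 72 u{\left(11 \right)} = -137 - 0 = -137 + 0 = -137$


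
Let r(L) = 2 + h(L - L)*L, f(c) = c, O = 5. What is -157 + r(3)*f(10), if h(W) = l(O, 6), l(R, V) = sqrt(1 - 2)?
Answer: -137 + 30*I ≈ -137.0 + 30.0*I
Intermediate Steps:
l(R, V) = I (l(R, V) = sqrt(-1) = I)
h(W) = I
r(L) = 2 + I*L
-157 + r(3)*f(10) = -157 + (2 + I*3)*10 = -157 + (2 + 3*I)*10 = -157 + (20 + 30*I) = -137 + 30*I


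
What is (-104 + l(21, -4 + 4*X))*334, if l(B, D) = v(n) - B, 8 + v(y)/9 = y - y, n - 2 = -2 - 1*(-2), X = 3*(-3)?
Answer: -65798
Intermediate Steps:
X = -9
n = 2 (n = 2 + (-2 - 1*(-2)) = 2 + (-2 + 2) = 2 + 0 = 2)
v(y) = -72 (v(y) = -72 + 9*(y - y) = -72 + 9*0 = -72 + 0 = -72)
l(B, D) = -72 - B
(-104 + l(21, -4 + 4*X))*334 = (-104 + (-72 - 1*21))*334 = (-104 + (-72 - 21))*334 = (-104 - 93)*334 = -197*334 = -65798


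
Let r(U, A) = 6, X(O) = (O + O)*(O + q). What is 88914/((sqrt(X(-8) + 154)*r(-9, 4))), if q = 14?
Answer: 511*sqrt(58)/2 ≈ 1945.8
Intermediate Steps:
X(O) = 2*O*(14 + O) (X(O) = (O + O)*(O + 14) = (2*O)*(14 + O) = 2*O*(14 + O))
88914/((sqrt(X(-8) + 154)*r(-9, 4))) = 88914/((sqrt(2*(-8)*(14 - 8) + 154)*6)) = 88914/((sqrt(2*(-8)*6 + 154)*6)) = 88914/((sqrt(-96 + 154)*6)) = 88914/((sqrt(58)*6)) = 88914/((6*sqrt(58))) = 88914*(sqrt(58)/348) = 511*sqrt(58)/2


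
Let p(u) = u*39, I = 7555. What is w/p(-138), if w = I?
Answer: -7555/5382 ≈ -1.4038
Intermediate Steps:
p(u) = 39*u
w = 7555
w/p(-138) = 7555/((39*(-138))) = 7555/(-5382) = 7555*(-1/5382) = -7555/5382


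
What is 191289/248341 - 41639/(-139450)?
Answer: 37015921949/34631152450 ≈ 1.0689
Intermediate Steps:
191289/248341 - 41639/(-139450) = 191289*(1/248341) - 41639*(-1/139450) = 191289/248341 + 41639/139450 = 37015921949/34631152450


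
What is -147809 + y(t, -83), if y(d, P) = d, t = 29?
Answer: -147780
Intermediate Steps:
-147809 + y(t, -83) = -147809 + 29 = -147780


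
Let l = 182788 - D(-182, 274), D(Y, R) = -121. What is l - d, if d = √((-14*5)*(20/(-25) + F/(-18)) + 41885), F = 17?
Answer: 182909 - 4*√23629/3 ≈ 1.8270e+5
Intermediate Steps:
d = 4*√23629/3 (d = √((-14*5)*(20/(-25) + 17/(-18)) + 41885) = √(-70*(20*(-1/25) + 17*(-1/18)) + 41885) = √(-70*(-⅘ - 17/18) + 41885) = √(-70*(-157/90) + 41885) = √(1099/9 + 41885) = √(378064/9) = 4*√23629/3 ≈ 204.96)
l = 182909 (l = 182788 - 1*(-121) = 182788 + 121 = 182909)
l - d = 182909 - 4*√23629/3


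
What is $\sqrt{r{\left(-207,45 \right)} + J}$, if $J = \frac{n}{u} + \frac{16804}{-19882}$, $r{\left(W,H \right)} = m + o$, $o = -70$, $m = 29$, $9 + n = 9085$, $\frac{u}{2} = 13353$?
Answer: $\frac{i \sqrt{731344162442834193}}{132742173} \approx 6.4425 i$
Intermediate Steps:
$u = 26706$ ($u = 2 \cdot 13353 = 26706$)
$n = 9076$ ($n = -9 + 9085 = 9076$)
$r{\left(W,H \right)} = -41$ ($r{\left(W,H \right)} = 29 - 70 = -41$)
$J = - \frac{67079648}{132742173}$ ($J = \frac{9076}{26706} + \frac{16804}{-19882} = 9076 \cdot \frac{1}{26706} + 16804 \left(- \frac{1}{19882}\right) = \frac{4538}{13353} - \frac{8402}{9941} = - \frac{67079648}{132742173} \approx -0.50534$)
$\sqrt{r{\left(-207,45 \right)} + J} = \sqrt{-41 - \frac{67079648}{132742173}} = \sqrt{- \frac{5509508741}{132742173}} = \frac{i \sqrt{731344162442834193}}{132742173}$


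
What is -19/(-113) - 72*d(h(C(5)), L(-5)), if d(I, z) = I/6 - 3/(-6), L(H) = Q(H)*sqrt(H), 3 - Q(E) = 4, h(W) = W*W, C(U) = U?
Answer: -37949/113 ≈ -335.83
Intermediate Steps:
h(W) = W**2
Q(E) = -1 (Q(E) = 3 - 1*4 = 3 - 4 = -1)
L(H) = -sqrt(H)
d(I, z) = 1/2 + I/6 (d(I, z) = I*(1/6) - 3*(-1/6) = I/6 + 1/2 = 1/2 + I/6)
-19/(-113) - 72*d(h(C(5)), L(-5)) = -19/(-113) - 72*(1/2 + (1/6)*5**2) = -19*(-1/113) - 72*(1/2 + (1/6)*25) = 19/113 - 72*(1/2 + 25/6) = 19/113 - 72*14/3 = 19/113 - 336 = -37949/113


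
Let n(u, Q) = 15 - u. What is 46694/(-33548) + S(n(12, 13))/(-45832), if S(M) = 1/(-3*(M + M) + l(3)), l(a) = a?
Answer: -8025289393/5765894760 ≈ -1.3919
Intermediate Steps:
S(M) = 1/(3 - 6*M) (S(M) = 1/(-3*(M + M) + 3) = 1/(-6*M + 3) = 1/(3 - 6*M))
46694/(-33548) + S(n(12, 13))/(-45832) = 46694/(-33548) - 1/(-3 + 6*(15 - 1*12))/(-45832) = 46694*(-1/33548) - 1/(-3 + 6*(15 - 12))*(-1/45832) = -23347/16774 - 1/(-3 + 6*3)*(-1/45832) = -23347/16774 - 1/(-3 + 18)*(-1/45832) = -23347/16774 - 1/15*(-1/45832) = -23347/16774 + 1/687480 = -8025289393/5765894760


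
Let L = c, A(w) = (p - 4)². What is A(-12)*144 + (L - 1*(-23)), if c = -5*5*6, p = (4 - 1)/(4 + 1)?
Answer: 38441/25 ≈ 1537.6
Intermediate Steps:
p = ⅗ (p = 3/5 = 3*(⅕) = ⅗ ≈ 0.60000)
c = -150 (c = -25*6 = -150)
A(w) = 289/25 (A(w) = (⅗ - 4)² = (-17/5)² = 289/25)
L = -150
A(-12)*144 + (L - 1*(-23)) = (289/25)*144 + (-150 - 1*(-23)) = 41616/25 + (-150 + 23) = 41616/25 - 127 = 38441/25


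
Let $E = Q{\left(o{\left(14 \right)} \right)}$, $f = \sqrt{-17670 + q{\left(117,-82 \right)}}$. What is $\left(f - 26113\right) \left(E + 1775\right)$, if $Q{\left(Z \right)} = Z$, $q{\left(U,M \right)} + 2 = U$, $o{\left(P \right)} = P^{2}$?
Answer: $-51468723 + 1971 i \sqrt{17555} \approx -5.1469 \cdot 10^{7} + 2.6115 \cdot 10^{5} i$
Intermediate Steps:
$q{\left(U,M \right)} = -2 + U$
$f = i \sqrt{17555}$ ($f = \sqrt{-17670 + \left(-2 + 117\right)} = \sqrt{-17670 + 115} = \sqrt{-17555} = i \sqrt{17555} \approx 132.5 i$)
$E = 196$ ($E = 14^{2} = 196$)
$\left(f - 26113\right) \left(E + 1775\right) = \left(i \sqrt{17555} - 26113\right) \left(196 + 1775\right) = \left(-26113 + i \sqrt{17555}\right) 1971 = -51468723 + 1971 i \sqrt{17555}$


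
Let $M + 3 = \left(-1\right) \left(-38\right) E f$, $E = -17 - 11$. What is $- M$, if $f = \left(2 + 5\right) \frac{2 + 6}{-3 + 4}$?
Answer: $59587$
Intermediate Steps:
$E = -28$ ($E = -17 - 11 = -28$)
$f = 56$ ($f = 7 \cdot \frac{8}{1} = 7 \cdot 8 \cdot 1 = 7 \cdot 8 = 56$)
$M = -59587$ ($M = -3 + \left(-1\right) \left(-38\right) \left(-28\right) 56 = -3 + 38 \left(-28\right) 56 = -3 - 59584 = -59587$)
$- M = \left(-1\right) \left(-59587\right) = 59587$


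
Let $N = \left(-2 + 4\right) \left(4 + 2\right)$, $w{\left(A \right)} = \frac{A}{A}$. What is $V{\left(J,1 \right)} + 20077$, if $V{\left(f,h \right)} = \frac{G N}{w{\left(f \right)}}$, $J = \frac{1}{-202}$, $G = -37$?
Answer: $19633$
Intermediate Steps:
$w{\left(A \right)} = 1$
$N = 12$ ($N = 2 \cdot 6 = 12$)
$J = - \frac{1}{202} \approx -0.0049505$
$V{\left(f,h \right)} = -444$ ($V{\left(f,h \right)} = \frac{\left(-37\right) 12}{1} = \left(-444\right) 1 = -444$)
$V{\left(J,1 \right)} + 20077 = -444 + 20077 = 19633$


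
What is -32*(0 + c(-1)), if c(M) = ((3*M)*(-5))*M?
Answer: 480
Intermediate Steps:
c(M) = -15*M² (c(M) = (-15*M)*M = -15*M²)
-32*(0 + c(-1)) = -32*(0 - 15*(-1)²) = -32*(0 - 15*1) = -32*(0 - 15) = -32*(-15) = 480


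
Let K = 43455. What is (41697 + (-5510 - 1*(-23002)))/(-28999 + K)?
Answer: 4553/1112 ≈ 4.0944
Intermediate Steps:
(41697 + (-5510 - 1*(-23002)))/(-28999 + K) = (41697 + (-5510 - 1*(-23002)))/(-28999 + 43455) = (41697 + (-5510 + 23002))/14456 = (41697 + 17492)*(1/14456) = 59189*(1/14456) = 4553/1112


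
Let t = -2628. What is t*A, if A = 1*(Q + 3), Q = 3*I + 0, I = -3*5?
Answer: 110376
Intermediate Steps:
I = -15
Q = -45 (Q = 3*(-15) + 0 = -45 + 0 = -45)
A = -42 (A = 1*(-45 + 3) = 1*(-42) = -42)
t*A = -2628*(-42) = 110376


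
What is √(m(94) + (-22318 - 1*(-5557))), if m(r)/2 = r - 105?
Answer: I*√16783 ≈ 129.55*I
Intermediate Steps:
m(r) = -210 + 2*r (m(r) = 2*(r - 105) = 2*(-105 + r) = -210 + 2*r)
√(m(94) + (-22318 - 1*(-5557))) = √((-210 + 2*94) + (-22318 - 1*(-5557))) = √((-210 + 188) + (-22318 + 5557)) = √(-22 - 16761) = √(-16783) = I*√16783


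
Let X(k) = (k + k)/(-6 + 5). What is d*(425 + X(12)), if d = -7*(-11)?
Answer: 30877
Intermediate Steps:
X(k) = -2*k (X(k) = (2*k)/(-1) = (2*k)*(-1) = -2*k)
d = 77
d*(425 + X(12)) = 77*(425 - 2*12) = 77*(425 - 24) = 77*401 = 30877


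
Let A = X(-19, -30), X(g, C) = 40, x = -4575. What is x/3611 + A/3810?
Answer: -1728631/1375791 ≈ -1.2565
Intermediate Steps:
A = 40
x/3611 + A/3810 = -4575/3611 + 40/3810 = -4575*1/3611 + 40*(1/3810) = -4575/3611 + 4/381 = -1728631/1375791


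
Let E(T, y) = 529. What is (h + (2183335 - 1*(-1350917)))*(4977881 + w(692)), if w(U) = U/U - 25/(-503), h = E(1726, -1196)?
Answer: 8850648613432051/503 ≈ 1.7596e+13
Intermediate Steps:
h = 529
w(U) = 528/503 (w(U) = 1 - 25*(-1/503) = 1 + 25/503 = 528/503)
(h + (2183335 - 1*(-1350917)))*(4977881 + w(692)) = (529 + (2183335 - 1*(-1350917)))*(4977881 + 528/503) = (529 + (2183335 + 1350917))*(2503874671/503) = (529 + 3534252)*(2503874671/503) = 3534781*(2503874671/503) = 8850648613432051/503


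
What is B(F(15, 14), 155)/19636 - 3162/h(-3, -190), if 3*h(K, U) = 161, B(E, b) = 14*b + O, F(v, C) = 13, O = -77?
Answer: -185930123/3161396 ≈ -58.813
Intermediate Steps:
B(E, b) = -77 + 14*b (B(E, b) = 14*b - 77 = -77 + 14*b)
h(K, U) = 161/3 (h(K, U) = (⅓)*161 = 161/3)
B(F(15, 14), 155)/19636 - 3162/h(-3, -190) = (-77 + 14*155)/19636 - 3162/161/3 = (-77 + 2170)*(1/19636) - 3162*3/161 = 2093*(1/19636) - 9486/161 = 2093/19636 - 9486/161 = -185930123/3161396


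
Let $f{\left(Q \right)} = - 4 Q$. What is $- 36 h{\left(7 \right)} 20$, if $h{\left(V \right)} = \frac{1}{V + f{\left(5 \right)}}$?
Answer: $\frac{720}{13} \approx 55.385$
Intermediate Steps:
$h{\left(V \right)} = \frac{1}{-20 + V}$ ($h{\left(V \right)} = \frac{1}{V - 20} = \frac{1}{-20 + V}$)
$- 36 h{\left(7 \right)} 20 = - \frac{36}{-20 + 7} \cdot 20 = - \frac{36}{-13} \cdot 20 = \left(-36\right) \left(- \frac{1}{13}\right) 20 = \frac{36}{13} \cdot 20 = \frac{720}{13}$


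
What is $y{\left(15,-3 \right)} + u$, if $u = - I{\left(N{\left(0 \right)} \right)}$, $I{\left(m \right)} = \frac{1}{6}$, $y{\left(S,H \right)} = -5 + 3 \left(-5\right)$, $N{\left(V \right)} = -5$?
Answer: $- \frac{121}{6} \approx -20.167$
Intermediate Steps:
$y{\left(S,H \right)} = -20$ ($y{\left(S,H \right)} = -5 - 15 = -20$)
$I{\left(m \right)} = \frac{1}{6}$
$u = - \frac{1}{6}$ ($u = \left(-1\right) \frac{1}{6} = - \frac{1}{6} \approx -0.16667$)
$y{\left(15,-3 \right)} + u = -20 - \frac{1}{6} = - \frac{121}{6}$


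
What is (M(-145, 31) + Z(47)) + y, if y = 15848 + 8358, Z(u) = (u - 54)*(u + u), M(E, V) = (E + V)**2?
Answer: 36544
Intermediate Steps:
Z(u) = 2*u*(-54 + u) (Z(u) = (-54 + u)*(2*u) = 2*u*(-54 + u))
y = 24206
(M(-145, 31) + Z(47)) + y = ((-145 + 31)**2 + 2*47*(-54 + 47)) + 24206 = ((-114)**2 + 2*47*(-7)) + 24206 = (12996 - 658) + 24206 = 12338 + 24206 = 36544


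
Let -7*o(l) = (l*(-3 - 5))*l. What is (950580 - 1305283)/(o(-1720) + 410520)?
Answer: -2482921/26540840 ≈ -0.093551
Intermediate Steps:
o(l) = 8*l**2/7 (o(l) = -l*(-3 - 5)*l/7 = -l*(-8)*l/7 = -(-8*l)*l/7 = -(-8)*l**2/7 = 8*l**2/7)
(950580 - 1305283)/(o(-1720) + 410520) = (950580 - 1305283)/((8/7)*(-1720)**2 + 410520) = -354703/((8/7)*2958400 + 410520) = -354703/(23667200/7 + 410520) = -354703/26540840/7 = -354703*7/26540840 = -2482921/26540840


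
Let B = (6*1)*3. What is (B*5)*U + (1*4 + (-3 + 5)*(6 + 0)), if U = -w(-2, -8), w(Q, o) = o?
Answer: 736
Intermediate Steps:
B = 18 (B = 6*3 = 18)
U = 8 (U = -1*(-8) = 8)
(B*5)*U + (1*4 + (-3 + 5)*(6 + 0)) = (18*5)*8 + (1*4 + (-3 + 5)*(6 + 0)) = 90*8 + (4 + 2*6) = 720 + (4 + 12) = 720 + 16 = 736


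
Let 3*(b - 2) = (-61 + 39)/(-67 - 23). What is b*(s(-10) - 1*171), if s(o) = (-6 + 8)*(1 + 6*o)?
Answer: -81209/135 ≈ -601.55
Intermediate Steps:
b = 281/135 (b = 2 + ((-61 + 39)/(-67 - 23))/3 = 2 + (-22/(-90))/3 = 2 + (-22*(-1/90))/3 = 2 + (⅓)*(11/45) = 2 + 11/135 = 281/135 ≈ 2.0815)
s(o) = 2 + 12*o (s(o) = 2*(1 + 6*o) = 2 + 12*o)
b*(s(-10) - 1*171) = 281*((2 + 12*(-10)) - 1*171)/135 = 281*((2 - 120) - 171)/135 = 281*(-118 - 171)/135 = (281/135)*(-289) = -81209/135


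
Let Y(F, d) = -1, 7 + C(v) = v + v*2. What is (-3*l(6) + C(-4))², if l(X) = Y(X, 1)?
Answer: 256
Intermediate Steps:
C(v) = -7 + 3*v (C(v) = -7 + (v + v*2) = -7 + (v + 2*v) = -7 + 3*v)
l(X) = -1
(-3*l(6) + C(-4))² = (-3*(-1) + (-7 + 3*(-4)))² = (3 + (-7 - 12))² = (3 - 19)² = (-16)² = 256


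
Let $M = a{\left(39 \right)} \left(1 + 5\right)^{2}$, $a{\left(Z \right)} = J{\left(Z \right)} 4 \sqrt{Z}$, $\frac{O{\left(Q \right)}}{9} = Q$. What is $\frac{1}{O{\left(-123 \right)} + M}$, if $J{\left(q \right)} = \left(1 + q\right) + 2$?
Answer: $\frac{41}{52789941} + \frac{224 \sqrt{39}}{52789941} \approx 2.7276 \cdot 10^{-5}$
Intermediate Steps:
$J{\left(q \right)} = 3 + q$
$O{\left(Q \right)} = 9 Q$
$a{\left(Z \right)} = \sqrt{Z} \left(12 + 4 Z\right)$ ($a{\left(Z \right)} = \left(3 + Z\right) 4 \sqrt{Z} = \left(12 + 4 Z\right) \sqrt{Z} = \sqrt{Z} \left(12 + 4 Z\right)$)
$M = 6048 \sqrt{39}$ ($M = 4 \sqrt{39} \left(3 + 39\right) \left(1 + 5\right)^{2} = 4 \sqrt{39} \cdot 42 \cdot 6^{2} = 168 \sqrt{39} \cdot 36 = 6048 \sqrt{39} \approx 37770.0$)
$\frac{1}{O{\left(-123 \right)} + M} = \frac{1}{9 \left(-123\right) + 6048 \sqrt{39}} = \frac{1}{-1107 + 6048 \sqrt{39}}$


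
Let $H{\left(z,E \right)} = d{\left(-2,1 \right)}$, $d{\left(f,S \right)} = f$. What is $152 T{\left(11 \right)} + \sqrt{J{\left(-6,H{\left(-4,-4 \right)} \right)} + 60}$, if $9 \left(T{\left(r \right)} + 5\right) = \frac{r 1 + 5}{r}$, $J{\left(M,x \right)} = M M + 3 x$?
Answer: $- \frac{72808}{99} + 3 \sqrt{10} \approx -725.95$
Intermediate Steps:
$H{\left(z,E \right)} = -2$
$J{\left(M,x \right)} = M^{2} + 3 x$
$T{\left(r \right)} = -5 + \frac{5 + r}{9 r}$ ($T{\left(r \right)} = -5 + \frac{\left(r 1 + 5\right) \frac{1}{r}}{9} = -5 + \frac{\left(r + 5\right) \frac{1}{r}}{9} = -5 + \frac{\left(5 + r\right) \frac{1}{r}}{9} = -5 + \frac{\frac{1}{r} \left(5 + r\right)}{9} = -5 + \frac{5 + r}{9 r}$)
$152 T{\left(11 \right)} + \sqrt{J{\left(-6,H{\left(-4,-4 \right)} \right)} + 60} = 152 \frac{5 - 484}{9 \cdot 11} + \sqrt{\left(\left(-6\right)^{2} + 3 \left(-2\right)\right) + 60} = 152 \cdot \frac{1}{9} \cdot \frac{1}{11} \left(5 - 484\right) + \sqrt{\left(36 - 6\right) + 60} = 152 \cdot \frac{1}{9} \cdot \frac{1}{11} \left(-479\right) + \sqrt{30 + 60} = 152 \left(- \frac{479}{99}\right) + \sqrt{90} = - \frac{72808}{99} + 3 \sqrt{10}$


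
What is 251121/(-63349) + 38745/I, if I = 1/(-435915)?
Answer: -82302663506592/4873 ≈ -1.6890e+10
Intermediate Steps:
I = -1/435915 ≈ -2.2940e-6
251121/(-63349) + 38745/I = 251121/(-63349) + 38745/(-1/435915) = 251121*(-1/63349) + 38745*(-435915) = -19317/4873 - 16889526675 = -82302663506592/4873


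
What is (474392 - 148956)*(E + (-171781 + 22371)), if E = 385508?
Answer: 76834788728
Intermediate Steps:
(474392 - 148956)*(E + (-171781 + 22371)) = (474392 - 148956)*(385508 + (-171781 + 22371)) = 325436*(385508 - 149410) = 325436*236098 = 76834788728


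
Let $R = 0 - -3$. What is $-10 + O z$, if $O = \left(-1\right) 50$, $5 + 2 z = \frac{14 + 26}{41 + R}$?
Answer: $\frac{1015}{11} \approx 92.273$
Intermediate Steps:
$R = 3$ ($R = 0 + 3 = 3$)
$z = - \frac{45}{22}$ ($z = - \frac{5}{2} + \frac{\left(14 + 26\right) \frac{1}{41 + 3}}{2} = - \frac{5}{2} + \frac{40 \cdot \frac{1}{44}}{2} = - \frac{5}{2} + \frac{1}{2} \cdot \frac{10}{11} = - \frac{5}{2} + \frac{5}{11} = - \frac{45}{22} \approx -2.0455$)
$O = -50$
$-10 + O z = -10 - - \frac{1125}{11} = -10 + \frac{1125}{11} = \frac{1015}{11}$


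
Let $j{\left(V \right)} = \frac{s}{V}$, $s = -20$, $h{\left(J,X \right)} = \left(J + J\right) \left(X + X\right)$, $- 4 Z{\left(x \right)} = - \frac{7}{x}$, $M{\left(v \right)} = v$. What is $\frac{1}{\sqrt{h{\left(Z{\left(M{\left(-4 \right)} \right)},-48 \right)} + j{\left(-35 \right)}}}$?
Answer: $\frac{\sqrt{259}}{148} \approx 0.10874$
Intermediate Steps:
$Z{\left(x \right)} = \frac{7}{4 x}$ ($Z{\left(x \right)} = - \frac{\left(-7\right) \frac{1}{x}}{4} = \frac{7}{4 x}$)
$h{\left(J,X \right)} = 4 J X$ ($h{\left(J,X \right)} = 2 J 2 X = 4 J X$)
$j{\left(V \right)} = - \frac{20}{V}$
$\frac{1}{\sqrt{h{\left(Z{\left(M{\left(-4 \right)} \right)},-48 \right)} + j{\left(-35 \right)}}} = \frac{1}{\sqrt{4 \frac{7}{4 \left(-4\right)} \left(-48\right) - \frac{20}{-35}}} = \frac{1}{\sqrt{4 \cdot \frac{7}{4} \left(- \frac{1}{4}\right) \left(-48\right) - - \frac{4}{7}}} = \frac{1}{\sqrt{4 \left(- \frac{7}{16}\right) \left(-48\right) + \frac{4}{7}}} = \frac{1}{\sqrt{84 + \frac{4}{7}}} = \frac{1}{\sqrt{\frac{592}{7}}} = \frac{1}{\frac{4}{7} \sqrt{259}} = \frac{\sqrt{259}}{148}$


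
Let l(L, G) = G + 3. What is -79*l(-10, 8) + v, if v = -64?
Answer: -933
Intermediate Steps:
l(L, G) = 3 + G
-79*l(-10, 8) + v = -79*(3 + 8) - 64 = -79*11 - 64 = -869 - 64 = -933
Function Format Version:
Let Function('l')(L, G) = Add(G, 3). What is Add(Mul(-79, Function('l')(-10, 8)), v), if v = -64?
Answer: -933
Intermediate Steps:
Function('l')(L, G) = Add(3, G)
Add(Mul(-79, Function('l')(-10, 8)), v) = Add(Mul(-79, Add(3, 8)), -64) = Add(Mul(-79, 11), -64) = Add(-869, -64) = -933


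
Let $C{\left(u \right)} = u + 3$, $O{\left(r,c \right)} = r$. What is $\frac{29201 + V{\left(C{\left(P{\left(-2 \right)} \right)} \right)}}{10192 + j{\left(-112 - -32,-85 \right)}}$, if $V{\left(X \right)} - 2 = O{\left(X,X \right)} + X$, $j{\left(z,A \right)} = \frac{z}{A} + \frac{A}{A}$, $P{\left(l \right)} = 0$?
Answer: $\frac{496553}{173297} \approx 2.8653$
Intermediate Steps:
$C{\left(u \right)} = 3 + u$
$j{\left(z,A \right)} = 1 + \frac{z}{A}$ ($j{\left(z,A \right)} = \frac{z}{A} + 1 = 1 + \frac{z}{A}$)
$V{\left(X \right)} = 2 + 2 X$ ($V{\left(X \right)} = 2 + \left(X + X\right) = 2 + 2 X$)
$\frac{29201 + V{\left(C{\left(P{\left(-2 \right)} \right)} \right)}}{10192 + j{\left(-112 - -32,-85 \right)}} = \frac{29201 + \left(2 + 2 \left(3 + 0\right)\right)}{10192 + \frac{-85 - 80}{-85}} = \frac{29201 + \left(2 + 2 \cdot 3\right)}{10192 - \frac{-85 + \left(-112 + 32\right)}{85}} = \frac{29201 + \left(2 + 6\right)}{10192 - \frac{-85 - 80}{85}} = \frac{29201 + 8}{10192 - - \frac{33}{17}} = \frac{29209}{10192 + \frac{33}{17}} = \frac{29209}{\frac{173297}{17}} = 29209 \cdot \frac{17}{173297} = \frac{496553}{173297}$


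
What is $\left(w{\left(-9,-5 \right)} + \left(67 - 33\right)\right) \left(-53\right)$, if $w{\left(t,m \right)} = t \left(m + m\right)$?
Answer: $-6572$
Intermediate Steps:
$w{\left(t,m \right)} = 2 m t$ ($w{\left(t,m \right)} = t 2 m = 2 m t$)
$\left(w{\left(-9,-5 \right)} + \left(67 - 33\right)\right) \left(-53\right) = \left(2 \left(-5\right) \left(-9\right) + \left(67 - 33\right)\right) \left(-53\right) = \left(90 + 34\right) \left(-53\right) = 124 \left(-53\right) = -6572$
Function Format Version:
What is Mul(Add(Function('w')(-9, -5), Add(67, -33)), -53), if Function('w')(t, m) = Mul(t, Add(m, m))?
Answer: -6572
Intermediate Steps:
Function('w')(t, m) = Mul(2, m, t) (Function('w')(t, m) = Mul(t, Mul(2, m)) = Mul(2, m, t))
Mul(Add(Function('w')(-9, -5), Add(67, -33)), -53) = Mul(Add(Mul(2, -5, -9), Add(67, -33)), -53) = Mul(Add(90, 34), -53) = Mul(124, -53) = -6572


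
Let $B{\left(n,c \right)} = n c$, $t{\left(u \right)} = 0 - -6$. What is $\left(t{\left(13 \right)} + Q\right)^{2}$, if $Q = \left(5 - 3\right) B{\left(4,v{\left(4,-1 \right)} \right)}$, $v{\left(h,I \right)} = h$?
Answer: $1444$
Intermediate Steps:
$t{\left(u \right)} = 6$ ($t{\left(u \right)} = 0 + 6 = 6$)
$B{\left(n,c \right)} = c n$
$Q = 32$ ($Q = \left(5 - 3\right) 4 \cdot 4 = 2 \cdot 16 = 32$)
$\left(t{\left(13 \right)} + Q\right)^{2} = \left(6 + 32\right)^{2} = 38^{2} = 1444$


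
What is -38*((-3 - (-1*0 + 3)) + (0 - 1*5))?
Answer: 418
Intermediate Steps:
-38*((-3 - (-1*0 + 3)) + (0 - 1*5)) = -38*((-3 - (0 + 3)) + (0 - 5)) = -38*((-3 - 1*3) - 5) = -38*((-3 - 3) - 5) = -38*(-6 - 5) = -38*(-11) = 418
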